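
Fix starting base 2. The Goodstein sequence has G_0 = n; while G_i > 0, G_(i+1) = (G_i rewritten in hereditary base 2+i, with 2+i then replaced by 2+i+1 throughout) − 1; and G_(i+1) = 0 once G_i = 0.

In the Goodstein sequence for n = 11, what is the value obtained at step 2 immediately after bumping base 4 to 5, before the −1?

[0] 11 ≡ 2^(2 + 1) + 2 + 1 (base 2). Lift 3: 85. −1: 84.
[1] 84 ≡ 3^(3 + 1) + 3 (base 3). Lift 4: 1028. −1: 1027.
[2] 1027 ≡ 4^(4 + 1) + 3 (base 4). Lift 5: 15628. −1: 15627.

15628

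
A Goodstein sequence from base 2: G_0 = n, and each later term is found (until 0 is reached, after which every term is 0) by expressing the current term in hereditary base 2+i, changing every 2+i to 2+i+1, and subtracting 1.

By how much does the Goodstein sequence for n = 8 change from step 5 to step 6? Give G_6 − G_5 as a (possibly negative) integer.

G_0 = 8. HB_2(8) = 2^(2 + 1). Bump = 81. G_1 = 80.
G_1 = 80. HB_3(80) = 2·3^3 + 2·3^2 + 2·3 + 2. Bump = 554. G_2 = 553.
G_2 = 553. HB_4(553) = 2·4^4 + 2·4^2 + 2·4 + 1. Bump = 6311. G_3 = 6310.
G_3 = 6310. HB_5(6310) = 2·5^5 + 2·5^2 + 2·5. Bump = 93396. G_4 = 93395.
G_4 = 93395. HB_6(93395) = 2·6^6 + 2·6^2 + 6 + 5. Bump = 1647196. G_5 = 1647195.
G_5 = 1647195. HB_7(1647195) = 2·7^7 + 2·7^2 + 7 + 4. Bump = 33554572. G_6 = 33554571.

31907376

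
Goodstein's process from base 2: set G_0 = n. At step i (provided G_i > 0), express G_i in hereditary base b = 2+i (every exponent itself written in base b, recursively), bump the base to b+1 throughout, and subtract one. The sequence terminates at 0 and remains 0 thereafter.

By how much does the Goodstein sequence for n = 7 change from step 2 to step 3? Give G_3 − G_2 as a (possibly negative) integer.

2868

7 —HB2→ 2^2 + 2 + 1 —bump→ 3^3 + 3 + 1 = 31 —(−1)→ 30
30 —HB3→ 3^3 + 3 —bump→ 4^4 + 4 = 260 —(−1)→ 259
259 —HB4→ 4^4 + 3 —bump→ 5^5 + 3 = 3128 —(−1)→ 3127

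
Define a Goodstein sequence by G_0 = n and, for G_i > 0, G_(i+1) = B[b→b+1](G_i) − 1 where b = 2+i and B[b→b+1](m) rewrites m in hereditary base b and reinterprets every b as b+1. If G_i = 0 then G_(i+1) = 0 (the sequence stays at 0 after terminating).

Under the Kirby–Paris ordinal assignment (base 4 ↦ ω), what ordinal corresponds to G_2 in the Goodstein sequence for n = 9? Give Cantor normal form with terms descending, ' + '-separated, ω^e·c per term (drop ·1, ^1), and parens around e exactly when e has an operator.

[0] 9 ≡ 2^(2 + 1) + 1 (base 2). Lift 3: 82. −1: 81.
[1] 81 ≡ 3^(3 + 1) (base 3). Lift 4: 1024. −1: 1023.
[2] 1023 ≡ 3·4^4 + 3·4^3 + 3·4^2 + 3·4 + 3 (base 4). Lift 5: 9843. −1: 9842.

ω^ω·3 + ω^3·3 + ω^2·3 + ω·3 + 3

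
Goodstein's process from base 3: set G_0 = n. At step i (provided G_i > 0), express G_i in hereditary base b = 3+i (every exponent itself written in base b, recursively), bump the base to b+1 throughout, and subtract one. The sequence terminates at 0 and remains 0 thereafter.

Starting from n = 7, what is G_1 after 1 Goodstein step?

base 3: 7 = 2·3 + 1; at 4: 2·4 + 1 = 9; next = 8
base 4: 8 = 2·4; at 5: 2·5 = 10; next = 9

8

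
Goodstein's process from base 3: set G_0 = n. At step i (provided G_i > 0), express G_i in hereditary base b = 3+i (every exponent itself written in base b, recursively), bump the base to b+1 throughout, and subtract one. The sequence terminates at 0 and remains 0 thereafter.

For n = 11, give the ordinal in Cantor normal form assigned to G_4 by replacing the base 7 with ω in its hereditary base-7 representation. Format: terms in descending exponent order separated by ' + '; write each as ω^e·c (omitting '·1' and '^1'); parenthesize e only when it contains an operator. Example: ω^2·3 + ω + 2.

step 0: 11 = 3^2 + 2; sub 4 for 3: 4^2 + 2; = 18; G_1 = 18−1 = 17
step 1: 17 = 4^2 + 1; sub 5 for 4: 5^2 + 1; = 26; G_2 = 26−1 = 25
step 2: 25 = 5^2; sub 6 for 5: 6^2; = 36; G_3 = 36−1 = 35
step 3: 35 = 5·6 + 5; sub 7 for 6: 5·7 + 5; = 40; G_4 = 40−1 = 39
step 4: 39 = 5·7 + 4; sub 8 for 7: 5·8 + 4; = 44; G_5 = 44−1 = 43

ω·5 + 4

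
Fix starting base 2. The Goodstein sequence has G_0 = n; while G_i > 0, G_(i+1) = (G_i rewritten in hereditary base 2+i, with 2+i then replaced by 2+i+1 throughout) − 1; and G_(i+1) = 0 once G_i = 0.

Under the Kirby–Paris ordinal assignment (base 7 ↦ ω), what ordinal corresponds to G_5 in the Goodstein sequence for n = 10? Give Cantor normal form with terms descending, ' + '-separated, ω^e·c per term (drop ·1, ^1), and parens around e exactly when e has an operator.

ω^ω·5 + ω^5·5 + ω^4·5 + ω^3·5 + ω^2·5 + ω·5 + 4

[0] 10 ≡ 2^(2 + 1) + 2 (base 2). Lift 3: 84. −1: 83.
[1] 83 ≡ 3^(3 + 1) + 2 (base 3). Lift 4: 1026. −1: 1025.
[2] 1025 ≡ 4^(4 + 1) + 1 (base 4). Lift 5: 15626. −1: 15625.
[3] 15625 ≡ 5^(5 + 1) (base 5). Lift 6: 279936. −1: 279935.
[4] 279935 ≡ 5·6^6 + 5·6^5 + 5·6^4 + 5·6^3 + 5·6^2 + 5·6 + 5 (base 6). Lift 7: 4215755. −1: 4215754.
[5] 4215754 ≡ 5·7^7 + 5·7^5 + 5·7^4 + 5·7^3 + 5·7^2 + 5·7 + 4 (base 7). Lift 8: 84073324. −1: 84073323.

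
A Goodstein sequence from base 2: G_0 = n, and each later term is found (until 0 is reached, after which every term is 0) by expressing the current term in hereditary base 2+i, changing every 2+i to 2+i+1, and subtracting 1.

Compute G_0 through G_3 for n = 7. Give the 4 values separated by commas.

7, 30, 259, 3127

step 0: 7 = 2^2 + 2 + 1; sub 3 for 2: 3^3 + 3 + 1; = 31; G_1 = 31−1 = 30
step 1: 30 = 3^3 + 3; sub 4 for 3: 4^4 + 4; = 260; G_2 = 260−1 = 259
step 2: 259 = 4^4 + 3; sub 5 for 4: 5^5 + 3; = 3128; G_3 = 3128−1 = 3127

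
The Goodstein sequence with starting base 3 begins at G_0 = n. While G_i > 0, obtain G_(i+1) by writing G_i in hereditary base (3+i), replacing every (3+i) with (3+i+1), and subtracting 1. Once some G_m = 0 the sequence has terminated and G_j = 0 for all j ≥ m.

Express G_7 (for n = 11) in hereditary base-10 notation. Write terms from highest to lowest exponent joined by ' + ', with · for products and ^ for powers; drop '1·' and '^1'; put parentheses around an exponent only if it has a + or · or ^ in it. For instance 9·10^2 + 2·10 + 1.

(0) 11|_3 = 3^2 + 2 ↦ 4^2 + 2|_4 = 18 ⇒ 17
(1) 17|_4 = 4^2 + 1 ↦ 5^2 + 1|_5 = 26 ⇒ 25
(2) 25|_5 = 5^2 ↦ 6^2|_6 = 36 ⇒ 35
(3) 35|_6 = 5·6 + 5 ↦ 5·7 + 5|_7 = 40 ⇒ 39
(4) 39|_7 = 5·7 + 4 ↦ 5·8 + 4|_8 = 44 ⇒ 43
(5) 43|_8 = 5·8 + 3 ↦ 5·9 + 3|_9 = 48 ⇒ 47
(6) 47|_9 = 5·9 + 2 ↦ 5·10 + 2|_10 = 52 ⇒ 51
(7) 51|_10 = 5·10 + 1 ↦ 5·11 + 1|_11 = 56 ⇒ 55

5·10 + 1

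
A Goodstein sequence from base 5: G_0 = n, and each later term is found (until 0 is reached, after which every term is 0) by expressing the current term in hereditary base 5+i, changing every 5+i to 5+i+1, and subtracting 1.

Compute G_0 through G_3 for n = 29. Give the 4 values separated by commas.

base 5: 29 = 5^2 + 4; at 6: 6^2 + 4 = 40; next = 39
base 6: 39 = 6^2 + 3; at 7: 7^2 + 3 = 52; next = 51
base 7: 51 = 7^2 + 2; at 8: 8^2 + 2 = 66; next = 65

29, 39, 51, 65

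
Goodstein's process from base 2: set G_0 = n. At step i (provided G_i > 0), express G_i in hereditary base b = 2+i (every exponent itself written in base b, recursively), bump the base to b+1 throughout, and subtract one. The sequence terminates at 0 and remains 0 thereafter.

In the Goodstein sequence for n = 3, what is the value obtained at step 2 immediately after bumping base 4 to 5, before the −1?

G_0 = 3. HB_2(3) = 2 + 1. Bump = 4. G_1 = 3.
G_1 = 3. HB_3(3) = 3. Bump = 4. G_2 = 3.
G_2 = 3. HB_4(3) = 3. Bump = 3. G_3 = 2.

3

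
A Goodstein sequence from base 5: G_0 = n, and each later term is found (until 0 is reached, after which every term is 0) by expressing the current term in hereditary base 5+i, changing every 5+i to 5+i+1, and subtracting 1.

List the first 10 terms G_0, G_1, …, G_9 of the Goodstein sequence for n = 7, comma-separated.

G_0=7  [base 5] 5 + 2  →[5↦6]→  6 + 2 = 8  −1 ⇒ G_1=7
G_1=7  [base 6] 6 + 1  →[6↦7]→  7 + 1 = 8  −1 ⇒ G_2=7
G_2=7  [base 7] 7  →[7↦8]→  8 = 8  −1 ⇒ G_3=7
G_3=7  [base 8] 7  →[8↦9]→  7 = 7  −1 ⇒ G_4=6
G_4=6  [base 9] 6  →[9↦10]→  6 = 6  −1 ⇒ G_5=5
G_5=5  [base 10] 5  →[10↦11]→  5 = 5  −1 ⇒ G_6=4
G_6=4  [base 11] 4  →[11↦12]→  4 = 4  −1 ⇒ G_7=3
G_7=3  [base 12] 3  →[12↦13]→  3 = 3  −1 ⇒ G_8=2
G_8=2  [base 13] 2  →[13↦14]→  2 = 2  −1 ⇒ G_9=1

7, 7, 7, 7, 6, 5, 4, 3, 2, 1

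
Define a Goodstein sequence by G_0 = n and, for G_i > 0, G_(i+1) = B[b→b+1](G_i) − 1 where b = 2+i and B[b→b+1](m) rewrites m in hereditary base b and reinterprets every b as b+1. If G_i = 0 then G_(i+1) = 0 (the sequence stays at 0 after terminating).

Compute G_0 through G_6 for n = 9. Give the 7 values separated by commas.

G_0=9  [base 2] 2^(2 + 1) + 1  →[2↦3]→  3^(3 + 1) + 1 = 82  −1 ⇒ G_1=81
G_1=81  [base 3] 3^(3 + 1)  →[3↦4]→  4^(4 + 1) = 1024  −1 ⇒ G_2=1023
G_2=1023  [base 4] 3·4^4 + 3·4^3 + 3·4^2 + 3·4 + 3  →[4↦5]→  3·5^5 + 3·5^3 + 3·5^2 + 3·5 + 3 = 9843  −1 ⇒ G_3=9842
G_3=9842  [base 5] 3·5^5 + 3·5^3 + 3·5^2 + 3·5 + 2  →[5↦6]→  3·6^6 + 3·6^3 + 3·6^2 + 3·6 + 2 = 140744  −1 ⇒ G_4=140743
G_4=140743  [base 6] 3·6^6 + 3·6^3 + 3·6^2 + 3·6 + 1  →[6↦7]→  3·7^7 + 3·7^3 + 3·7^2 + 3·7 + 1 = 2471827  −1 ⇒ G_5=2471826
G_5=2471826  [base 7] 3·7^7 + 3·7^3 + 3·7^2 + 3·7  →[7↦8]→  3·8^8 + 3·8^3 + 3·8^2 + 3·8 = 50333400  −1 ⇒ G_6=50333399

9, 81, 1023, 9842, 140743, 2471826, 50333399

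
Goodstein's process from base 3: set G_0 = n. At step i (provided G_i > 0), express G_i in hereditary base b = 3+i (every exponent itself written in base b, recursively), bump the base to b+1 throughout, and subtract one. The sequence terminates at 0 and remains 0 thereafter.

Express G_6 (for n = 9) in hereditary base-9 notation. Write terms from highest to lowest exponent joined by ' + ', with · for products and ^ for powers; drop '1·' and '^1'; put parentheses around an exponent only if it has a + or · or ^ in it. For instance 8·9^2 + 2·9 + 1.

2·9 + 6

9 —HB3→ 3^2 —bump→ 4^2 = 16 —(−1)→ 15
15 —HB4→ 3·4 + 3 —bump→ 3·5 + 3 = 18 —(−1)→ 17
17 —HB5→ 3·5 + 2 —bump→ 3·6 + 2 = 20 —(−1)→ 19
19 —HB6→ 3·6 + 1 —bump→ 3·7 + 1 = 22 —(−1)→ 21
21 —HB7→ 3·7 —bump→ 3·8 = 24 —(−1)→ 23
23 —HB8→ 2·8 + 7 —bump→ 2·9 + 7 = 25 —(−1)→ 24
24 —HB9→ 2·9 + 6 —bump→ 2·10 + 6 = 26 —(−1)→ 25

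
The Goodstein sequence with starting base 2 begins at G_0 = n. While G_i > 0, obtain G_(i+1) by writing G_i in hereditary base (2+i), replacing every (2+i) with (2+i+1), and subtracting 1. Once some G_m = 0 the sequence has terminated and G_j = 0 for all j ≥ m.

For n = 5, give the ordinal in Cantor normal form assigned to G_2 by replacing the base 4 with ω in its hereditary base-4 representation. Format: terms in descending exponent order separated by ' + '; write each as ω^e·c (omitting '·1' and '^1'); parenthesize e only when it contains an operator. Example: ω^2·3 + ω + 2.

G_0 = 5. HB_2(5) = 2^2 + 1. Bump = 28. G_1 = 27.
G_1 = 27. HB_3(27) = 3^3. Bump = 256. G_2 = 255.

ω^3·3 + ω^2·3 + ω·3 + 3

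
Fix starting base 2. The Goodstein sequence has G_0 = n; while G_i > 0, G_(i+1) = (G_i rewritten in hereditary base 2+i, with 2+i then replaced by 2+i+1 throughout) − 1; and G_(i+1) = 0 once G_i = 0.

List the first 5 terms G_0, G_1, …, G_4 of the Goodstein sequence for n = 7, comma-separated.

7, 30, 259, 3127, 46657

base 2: 7 = 2^2 + 2 + 1; at 3: 3^3 + 3 + 1 = 31; next = 30
base 3: 30 = 3^3 + 3; at 4: 4^4 + 4 = 260; next = 259
base 4: 259 = 4^4 + 3; at 5: 5^5 + 3 = 3128; next = 3127
base 5: 3127 = 5^5 + 2; at 6: 6^6 + 2 = 46658; next = 46657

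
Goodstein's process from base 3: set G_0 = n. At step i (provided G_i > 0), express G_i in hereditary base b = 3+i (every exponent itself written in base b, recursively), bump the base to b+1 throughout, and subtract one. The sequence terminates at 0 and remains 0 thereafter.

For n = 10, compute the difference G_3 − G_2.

(0) 10|_3 = 3^2 + 1 ↦ 4^2 + 1|_4 = 17 ⇒ 16
(1) 16|_4 = 4^2 ↦ 5^2|_5 = 25 ⇒ 24
(2) 24|_5 = 4·5 + 4 ↦ 4·6 + 4|_6 = 28 ⇒ 27

3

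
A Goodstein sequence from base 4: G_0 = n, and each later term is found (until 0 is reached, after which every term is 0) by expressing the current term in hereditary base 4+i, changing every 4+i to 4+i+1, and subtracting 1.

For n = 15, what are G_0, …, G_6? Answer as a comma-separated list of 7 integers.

15, 17, 19, 21, 23, 24, 25

G_0 = 15. HB_4(15) = 3·4 + 3. Bump = 18. G_1 = 17.
G_1 = 17. HB_5(17) = 3·5 + 2. Bump = 20. G_2 = 19.
G_2 = 19. HB_6(19) = 3·6 + 1. Bump = 22. G_3 = 21.
G_3 = 21. HB_7(21) = 3·7. Bump = 24. G_4 = 23.
G_4 = 23. HB_8(23) = 2·8 + 7. Bump = 25. G_5 = 24.
G_5 = 24. HB_9(24) = 2·9 + 6. Bump = 26. G_6 = 25.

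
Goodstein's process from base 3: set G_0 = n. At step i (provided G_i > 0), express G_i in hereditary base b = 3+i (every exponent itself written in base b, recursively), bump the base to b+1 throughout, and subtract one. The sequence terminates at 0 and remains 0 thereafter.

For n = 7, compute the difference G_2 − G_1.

base 3: 7 = 2·3 + 1; at 4: 2·4 + 1 = 9; next = 8
base 4: 8 = 2·4; at 5: 2·5 = 10; next = 9

1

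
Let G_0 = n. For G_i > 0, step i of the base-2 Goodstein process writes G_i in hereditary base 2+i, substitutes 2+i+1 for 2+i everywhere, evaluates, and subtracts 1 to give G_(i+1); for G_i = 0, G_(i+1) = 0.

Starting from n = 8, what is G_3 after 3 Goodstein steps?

6310

base 2: 8 = 2^(2 + 1); at 3: 3^(3 + 1) = 81; next = 80
base 3: 80 = 2·3^3 + 2·3^2 + 2·3 + 2; at 4: 2·4^4 + 2·4^2 + 2·4 + 2 = 554; next = 553
base 4: 553 = 2·4^4 + 2·4^2 + 2·4 + 1; at 5: 2·5^5 + 2·5^2 + 2·5 + 1 = 6311; next = 6310
base 5: 6310 = 2·5^5 + 2·5^2 + 2·5; at 6: 2·6^6 + 2·6^2 + 2·6 = 93396; next = 93395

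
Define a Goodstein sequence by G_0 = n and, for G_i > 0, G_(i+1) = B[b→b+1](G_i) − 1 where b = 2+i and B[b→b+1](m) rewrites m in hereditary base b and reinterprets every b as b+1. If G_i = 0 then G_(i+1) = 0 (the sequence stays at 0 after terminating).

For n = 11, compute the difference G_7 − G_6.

step 0: 11 = 2^(2 + 1) + 2 + 1; sub 3 for 2: 3^(3 + 1) + 3 + 1; = 85; G_1 = 85−1 = 84
step 1: 84 = 3^(3 + 1) + 3; sub 4 for 3: 4^(4 + 1) + 4; = 1028; G_2 = 1028−1 = 1027
step 2: 1027 = 4^(4 + 1) + 3; sub 5 for 4: 5^(5 + 1) + 3; = 15628; G_3 = 15628−1 = 15627
step 3: 15627 = 5^(5 + 1) + 2; sub 6 for 5: 6^(6 + 1) + 2; = 279938; G_4 = 279938−1 = 279937
step 4: 279937 = 6^(6 + 1) + 1; sub 7 for 6: 7^(7 + 1) + 1; = 5764802; G_5 = 5764802−1 = 5764801
step 5: 5764801 = 7^(7 + 1); sub 8 for 7: 8^(8 + 1); = 134217728; G_6 = 134217728−1 = 134217727
step 6: 134217727 = 7·8^8 + 7·8^7 + 7·8^6 + 7·8^5 + 7·8^4 + 7·8^3 + 7·8^2 + 7·8 + 7; sub 9 for 8: 7·9^9 + 7·9^7 + 7·9^6 + 7·9^5 + 7·9^4 + 7·9^3 + 7·9^2 + 7·9 + 7; = 2749609303; G_7 = 2749609303−1 = 2749609302

2615391575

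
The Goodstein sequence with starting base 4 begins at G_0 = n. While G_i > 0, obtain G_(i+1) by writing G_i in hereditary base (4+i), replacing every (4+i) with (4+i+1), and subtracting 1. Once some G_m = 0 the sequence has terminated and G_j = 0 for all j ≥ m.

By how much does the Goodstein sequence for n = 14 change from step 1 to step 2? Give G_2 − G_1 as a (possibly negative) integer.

2

[0] 14 ≡ 3·4 + 2 (base 4). Lift 5: 17. −1: 16.
[1] 16 ≡ 3·5 + 1 (base 5). Lift 6: 19. −1: 18.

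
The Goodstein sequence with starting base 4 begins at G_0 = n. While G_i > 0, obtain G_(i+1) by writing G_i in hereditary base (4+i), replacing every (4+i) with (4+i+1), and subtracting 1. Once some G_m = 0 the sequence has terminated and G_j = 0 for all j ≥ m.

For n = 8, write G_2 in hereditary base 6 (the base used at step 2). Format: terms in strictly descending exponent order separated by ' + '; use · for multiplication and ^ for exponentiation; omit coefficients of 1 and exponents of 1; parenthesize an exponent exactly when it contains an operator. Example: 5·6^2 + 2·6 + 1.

6 + 3

[0] 8 ≡ 2·4 (base 4). Lift 5: 10. −1: 9.
[1] 9 ≡ 5 + 4 (base 5). Lift 6: 10. −1: 9.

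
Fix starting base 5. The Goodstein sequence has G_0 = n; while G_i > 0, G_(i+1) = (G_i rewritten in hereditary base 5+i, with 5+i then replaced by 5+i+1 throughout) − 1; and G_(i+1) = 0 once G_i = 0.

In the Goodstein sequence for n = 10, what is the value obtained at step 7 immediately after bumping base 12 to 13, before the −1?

11

(0) 10|_5 = 2·5 ↦ 2·6|_6 = 12 ⇒ 11
(1) 11|_6 = 6 + 5 ↦ 7 + 5|_7 = 12 ⇒ 11
(2) 11|_7 = 7 + 4 ↦ 8 + 4|_8 = 12 ⇒ 11
(3) 11|_8 = 8 + 3 ↦ 9 + 3|_9 = 12 ⇒ 11
(4) 11|_9 = 9 + 2 ↦ 10 + 2|_10 = 12 ⇒ 11
(5) 11|_10 = 10 + 1 ↦ 11 + 1|_11 = 12 ⇒ 11
(6) 11|_11 = 11 ↦ 12|_12 = 12 ⇒ 11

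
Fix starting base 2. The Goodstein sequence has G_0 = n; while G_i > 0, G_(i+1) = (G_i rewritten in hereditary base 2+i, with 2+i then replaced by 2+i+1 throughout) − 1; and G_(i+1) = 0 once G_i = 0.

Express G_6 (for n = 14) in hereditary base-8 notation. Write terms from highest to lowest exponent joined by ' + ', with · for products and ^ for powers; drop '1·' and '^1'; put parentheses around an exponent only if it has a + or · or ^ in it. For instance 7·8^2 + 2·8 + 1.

14 —HB2→ 2^(2 + 1) + 2^2 + 2 —bump→ 3^(3 + 1) + 3^3 + 3 = 111 —(−1)→ 110
110 —HB3→ 3^(3 + 1) + 3^3 + 2 —bump→ 4^(4 + 1) + 4^4 + 2 = 1282 —(−1)→ 1281
1281 —HB4→ 4^(4 + 1) + 4^4 + 1 —bump→ 5^(5 + 1) + 5^5 + 1 = 18751 —(−1)→ 18750
18750 —HB5→ 5^(5 + 1) + 5^5 —bump→ 6^(6 + 1) + 6^6 = 326592 —(−1)→ 326591
326591 —HB6→ 6^(6 + 1) + 5·6^5 + 5·6^4 + 5·6^3 + 5·6^2 + 5·6 + 5 —bump→ 7^(7 + 1) + 5·7^5 + 5·7^4 + 5·7^3 + 5·7^2 + 5·7 + 5 = 5862841 —(−1)→ 5862840
5862840 —HB7→ 7^(7 + 1) + 5·7^5 + 5·7^4 + 5·7^3 + 5·7^2 + 5·7 + 4 —bump→ 8^(8 + 1) + 5·8^5 + 5·8^4 + 5·8^3 + 5·8^2 + 5·8 + 4 = 134404972 —(−1)→ 134404971
134404971 —HB8→ 8^(8 + 1) + 5·8^5 + 5·8^4 + 5·8^3 + 5·8^2 + 5·8 + 3 —bump→ 9^(9 + 1) + 5·9^5 + 5·9^4 + 5·9^3 + 5·9^2 + 5·9 + 3 = 3487116549 —(−1)→ 3487116548

8^(8 + 1) + 5·8^5 + 5·8^4 + 5·8^3 + 5·8^2 + 5·8 + 3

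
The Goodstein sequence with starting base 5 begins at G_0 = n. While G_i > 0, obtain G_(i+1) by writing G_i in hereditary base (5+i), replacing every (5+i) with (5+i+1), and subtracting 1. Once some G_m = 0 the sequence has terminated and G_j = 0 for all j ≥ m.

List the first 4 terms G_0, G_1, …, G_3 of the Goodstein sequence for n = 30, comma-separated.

30, 41, 53, 67

base 5: 30 = 5^2 + 5; at 6: 6^2 + 6 = 42; next = 41
base 6: 41 = 6^2 + 5; at 7: 7^2 + 5 = 54; next = 53
base 7: 53 = 7^2 + 4; at 8: 8^2 + 4 = 68; next = 67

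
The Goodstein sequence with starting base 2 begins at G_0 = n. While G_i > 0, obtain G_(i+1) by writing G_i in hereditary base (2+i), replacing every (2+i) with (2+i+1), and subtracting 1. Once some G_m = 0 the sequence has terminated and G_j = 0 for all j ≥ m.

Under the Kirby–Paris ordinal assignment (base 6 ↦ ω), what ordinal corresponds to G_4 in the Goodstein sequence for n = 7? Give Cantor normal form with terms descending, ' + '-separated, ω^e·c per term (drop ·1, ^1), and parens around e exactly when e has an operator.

(0) 7|_2 = 2^2 + 2 + 1 ↦ 3^3 + 3 + 1|_3 = 31 ⇒ 30
(1) 30|_3 = 3^3 + 3 ↦ 4^4 + 4|_4 = 260 ⇒ 259
(2) 259|_4 = 4^4 + 3 ↦ 5^5 + 3|_5 = 3128 ⇒ 3127
(3) 3127|_5 = 5^5 + 2 ↦ 6^6 + 2|_6 = 46658 ⇒ 46657

ω^ω + 1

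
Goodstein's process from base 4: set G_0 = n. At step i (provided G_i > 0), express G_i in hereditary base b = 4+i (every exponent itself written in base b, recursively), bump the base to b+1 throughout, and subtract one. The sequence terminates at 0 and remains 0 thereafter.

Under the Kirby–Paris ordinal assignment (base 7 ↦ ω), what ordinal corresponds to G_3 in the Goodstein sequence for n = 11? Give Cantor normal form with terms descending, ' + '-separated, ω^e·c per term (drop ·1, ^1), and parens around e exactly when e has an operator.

ω·2

(0) 11|_4 = 2·4 + 3 ↦ 2·5 + 3|_5 = 13 ⇒ 12
(1) 12|_5 = 2·5 + 2 ↦ 2·6 + 2|_6 = 14 ⇒ 13
(2) 13|_6 = 2·6 + 1 ↦ 2·7 + 1|_7 = 15 ⇒ 14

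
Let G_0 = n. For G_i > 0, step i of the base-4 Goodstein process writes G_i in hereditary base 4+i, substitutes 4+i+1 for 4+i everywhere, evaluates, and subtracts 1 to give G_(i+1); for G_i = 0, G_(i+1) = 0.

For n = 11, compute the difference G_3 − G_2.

1

11 —HB4→ 2·4 + 3 —bump→ 2·5 + 3 = 13 —(−1)→ 12
12 —HB5→ 2·5 + 2 —bump→ 2·6 + 2 = 14 —(−1)→ 13
13 —HB6→ 2·6 + 1 —bump→ 2·7 + 1 = 15 —(−1)→ 14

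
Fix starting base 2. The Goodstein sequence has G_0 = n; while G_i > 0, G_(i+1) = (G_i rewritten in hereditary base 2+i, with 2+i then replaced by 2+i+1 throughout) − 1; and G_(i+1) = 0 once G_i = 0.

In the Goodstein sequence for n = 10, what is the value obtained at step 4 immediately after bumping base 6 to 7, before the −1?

G_0=10  [base 2] 2^(2 + 1) + 2  →[2↦3]→  3^(3 + 1) + 3 = 84  −1 ⇒ G_1=83
G_1=83  [base 3] 3^(3 + 1) + 2  →[3↦4]→  4^(4 + 1) + 2 = 1026  −1 ⇒ G_2=1025
G_2=1025  [base 4] 4^(4 + 1) + 1  →[4↦5]→  5^(5 + 1) + 1 = 15626  −1 ⇒ G_3=15625
G_3=15625  [base 5] 5^(5 + 1)  →[5↦6]→  6^(6 + 1) = 279936  −1 ⇒ G_4=279935
G_4=279935  [base 6] 5·6^6 + 5·6^5 + 5·6^4 + 5·6^3 + 5·6^2 + 5·6 + 5  →[6↦7]→  5·7^7 + 5·7^5 + 5·7^4 + 5·7^3 + 5·7^2 + 5·7 + 5 = 4215755  −1 ⇒ G_5=4215754

4215755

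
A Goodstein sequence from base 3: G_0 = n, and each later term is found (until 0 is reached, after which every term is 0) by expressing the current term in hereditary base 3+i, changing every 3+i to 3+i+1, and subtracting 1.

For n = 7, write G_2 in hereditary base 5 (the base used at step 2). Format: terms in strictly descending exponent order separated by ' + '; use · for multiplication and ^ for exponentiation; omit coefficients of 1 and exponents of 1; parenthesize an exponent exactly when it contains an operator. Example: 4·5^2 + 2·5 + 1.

G_0 = 7. HB_3(7) = 2·3 + 1. Bump = 9. G_1 = 8.
G_1 = 8. HB_4(8) = 2·4. Bump = 10. G_2 = 9.
G_2 = 9. HB_5(9) = 5 + 4. Bump = 10. G_3 = 9.

5 + 4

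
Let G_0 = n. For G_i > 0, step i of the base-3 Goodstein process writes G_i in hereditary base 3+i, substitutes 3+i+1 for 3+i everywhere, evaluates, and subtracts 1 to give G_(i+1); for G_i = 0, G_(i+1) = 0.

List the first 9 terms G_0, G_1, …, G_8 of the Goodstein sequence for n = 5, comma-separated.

5, 5, 5, 5, 4, 3, 2, 1, 0

G_0=5  [base 3] 3 + 2  →[3↦4]→  4 + 2 = 6  −1 ⇒ G_1=5
G_1=5  [base 4] 4 + 1  →[4↦5]→  5 + 1 = 6  −1 ⇒ G_2=5
G_2=5  [base 5] 5  →[5↦6]→  6 = 6  −1 ⇒ G_3=5
G_3=5  [base 6] 5  →[6↦7]→  5 = 5  −1 ⇒ G_4=4
G_4=4  [base 7] 4  →[7↦8]→  4 = 4  −1 ⇒ G_5=3
G_5=3  [base 8] 3  →[8↦9]→  3 = 3  −1 ⇒ G_6=2
G_6=2  [base 9] 2  →[9↦10]→  2 = 2  −1 ⇒ G_7=1
G_7=1  [base 10] 1  →[10↦11]→  1 = 1  −1 ⇒ G_8=0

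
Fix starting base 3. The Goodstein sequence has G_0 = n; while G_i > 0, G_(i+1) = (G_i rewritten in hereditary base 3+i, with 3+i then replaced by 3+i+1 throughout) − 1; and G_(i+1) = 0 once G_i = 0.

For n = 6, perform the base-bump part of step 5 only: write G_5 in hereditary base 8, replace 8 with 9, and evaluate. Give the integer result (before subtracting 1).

7

base 3: 6 = 2·3; at 4: 2·4 = 8; next = 7
base 4: 7 = 4 + 3; at 5: 5 + 3 = 8; next = 7
base 5: 7 = 5 + 2; at 6: 6 + 2 = 8; next = 7
base 6: 7 = 6 + 1; at 7: 7 + 1 = 8; next = 7
base 7: 7 = 7; at 8: 8 = 8; next = 7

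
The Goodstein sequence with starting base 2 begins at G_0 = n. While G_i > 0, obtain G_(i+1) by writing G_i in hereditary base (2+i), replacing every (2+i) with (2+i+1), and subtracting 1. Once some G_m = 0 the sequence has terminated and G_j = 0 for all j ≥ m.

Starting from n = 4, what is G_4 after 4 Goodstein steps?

83

i=0: 4 = 2^2 (b=2); 2→3: 3^3 = 27; 27−1 = 26
i=1: 26 = 2·3^2 + 2·3 + 2 (b=3); 3→4: 2·4^2 + 2·4 + 2 = 42; 42−1 = 41
i=2: 41 = 2·4^2 + 2·4 + 1 (b=4); 4→5: 2·5^2 + 2·5 + 1 = 61; 61−1 = 60
i=3: 60 = 2·5^2 + 2·5 (b=5); 5→6: 2·6^2 + 2·6 = 84; 84−1 = 83
i=4: 83 = 2·6^2 + 6 + 5 (b=6); 6→7: 2·7^2 + 7 + 5 = 110; 110−1 = 109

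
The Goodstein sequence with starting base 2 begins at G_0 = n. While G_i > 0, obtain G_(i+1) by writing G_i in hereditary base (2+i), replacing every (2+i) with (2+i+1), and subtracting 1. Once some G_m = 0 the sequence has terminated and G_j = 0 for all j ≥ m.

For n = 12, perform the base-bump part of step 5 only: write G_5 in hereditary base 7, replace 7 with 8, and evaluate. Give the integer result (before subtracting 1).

134217868

12 —HB2→ 2^(2 + 1) + 2^2 —bump→ 3^(3 + 1) + 3^3 = 108 —(−1)→ 107
107 —HB3→ 3^(3 + 1) + 2·3^2 + 2·3 + 2 —bump→ 4^(4 + 1) + 2·4^2 + 2·4 + 2 = 1066 —(−1)→ 1065
1065 —HB4→ 4^(4 + 1) + 2·4^2 + 2·4 + 1 —bump→ 5^(5 + 1) + 2·5^2 + 2·5 + 1 = 15686 —(−1)→ 15685
15685 —HB5→ 5^(5 + 1) + 2·5^2 + 2·5 —bump→ 6^(6 + 1) + 2·6^2 + 2·6 = 280020 —(−1)→ 280019
280019 —HB6→ 6^(6 + 1) + 2·6^2 + 6 + 5 —bump→ 7^(7 + 1) + 2·7^2 + 7 + 5 = 5764911 —(−1)→ 5764910
5764910 —HB7→ 7^(7 + 1) + 2·7^2 + 7 + 4 —bump→ 8^(8 + 1) + 2·8^2 + 8 + 4 = 134217868 —(−1)→ 134217867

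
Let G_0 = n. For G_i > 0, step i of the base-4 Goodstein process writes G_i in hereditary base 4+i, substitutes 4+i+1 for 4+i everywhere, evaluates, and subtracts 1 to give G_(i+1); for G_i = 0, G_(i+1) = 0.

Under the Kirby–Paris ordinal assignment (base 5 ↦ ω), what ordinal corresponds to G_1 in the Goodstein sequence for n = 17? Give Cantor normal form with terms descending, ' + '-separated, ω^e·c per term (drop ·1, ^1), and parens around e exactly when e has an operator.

ω^2

G_0=17  [base 4] 4^2 + 1  →[4↦5]→  5^2 + 1 = 26  −1 ⇒ G_1=25
G_1=25  [base 5] 5^2  →[5↦6]→  6^2 = 36  −1 ⇒ G_2=35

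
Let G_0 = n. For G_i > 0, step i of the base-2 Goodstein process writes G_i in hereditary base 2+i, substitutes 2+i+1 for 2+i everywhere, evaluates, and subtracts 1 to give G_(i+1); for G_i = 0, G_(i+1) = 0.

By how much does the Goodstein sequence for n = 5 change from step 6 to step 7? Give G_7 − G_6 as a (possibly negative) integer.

base 2: 5 = 2^2 + 1; at 3: 3^3 + 1 = 28; next = 27
base 3: 27 = 3^3; at 4: 4^4 = 256; next = 255
base 4: 255 = 3·4^3 + 3·4^2 + 3·4 + 3; at 5: 3·5^3 + 3·5^2 + 3·5 + 3 = 468; next = 467
base 5: 467 = 3·5^3 + 3·5^2 + 3·5 + 2; at 6: 3·6^3 + 3·6^2 + 3·6 + 2 = 776; next = 775
base 6: 775 = 3·6^3 + 3·6^2 + 3·6 + 1; at 7: 3·7^3 + 3·7^2 + 3·7 + 1 = 1198; next = 1197
base 7: 1197 = 3·7^3 + 3·7^2 + 3·7; at 8: 3·8^3 + 3·8^2 + 3·8 = 1752; next = 1751
base 8: 1751 = 3·8^3 + 3·8^2 + 2·8 + 7; at 9: 3·9^3 + 3·9^2 + 2·9 + 7 = 2455; next = 2454

703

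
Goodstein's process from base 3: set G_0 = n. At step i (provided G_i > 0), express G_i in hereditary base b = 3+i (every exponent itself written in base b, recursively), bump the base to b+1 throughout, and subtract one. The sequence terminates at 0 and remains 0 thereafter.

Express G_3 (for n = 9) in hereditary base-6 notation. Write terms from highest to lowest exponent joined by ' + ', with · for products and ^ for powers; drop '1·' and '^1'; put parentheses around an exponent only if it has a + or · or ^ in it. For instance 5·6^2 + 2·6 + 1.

9 —HB3→ 3^2 —bump→ 4^2 = 16 —(−1)→ 15
15 —HB4→ 3·4 + 3 —bump→ 3·5 + 3 = 18 —(−1)→ 17
17 —HB5→ 3·5 + 2 —bump→ 3·6 + 2 = 20 —(−1)→ 19
19 —HB6→ 3·6 + 1 —bump→ 3·7 + 1 = 22 —(−1)→ 21

3·6 + 1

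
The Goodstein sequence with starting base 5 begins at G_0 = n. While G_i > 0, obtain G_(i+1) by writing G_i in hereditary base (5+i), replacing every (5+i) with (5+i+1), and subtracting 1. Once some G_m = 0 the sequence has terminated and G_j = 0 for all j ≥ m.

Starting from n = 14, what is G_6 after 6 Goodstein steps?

(0) 14|_5 = 2·5 + 4 ↦ 2·6 + 4|_6 = 16 ⇒ 15
(1) 15|_6 = 2·6 + 3 ↦ 2·7 + 3|_7 = 17 ⇒ 16
(2) 16|_7 = 2·7 + 2 ↦ 2·8 + 2|_8 = 18 ⇒ 17
(3) 17|_8 = 2·8 + 1 ↦ 2·9 + 1|_9 = 19 ⇒ 18
(4) 18|_9 = 2·9 ↦ 2·10|_10 = 20 ⇒ 19
(5) 19|_10 = 10 + 9 ↦ 11 + 9|_11 = 20 ⇒ 19
(6) 19|_11 = 11 + 8 ↦ 12 + 8|_12 = 20 ⇒ 19

19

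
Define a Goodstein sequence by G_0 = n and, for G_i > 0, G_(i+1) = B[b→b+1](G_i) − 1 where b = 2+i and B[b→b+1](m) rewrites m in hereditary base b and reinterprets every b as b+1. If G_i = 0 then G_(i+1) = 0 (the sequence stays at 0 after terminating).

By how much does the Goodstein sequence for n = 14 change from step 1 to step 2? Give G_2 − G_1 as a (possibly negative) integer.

i=0: 14 = 2^(2 + 1) + 2^2 + 2 (b=2); 2→3: 3^(3 + 1) + 3^3 + 3 = 111; 111−1 = 110
i=1: 110 = 3^(3 + 1) + 3^3 + 2 (b=3); 3→4: 4^(4 + 1) + 4^4 + 2 = 1282; 1282−1 = 1281

1171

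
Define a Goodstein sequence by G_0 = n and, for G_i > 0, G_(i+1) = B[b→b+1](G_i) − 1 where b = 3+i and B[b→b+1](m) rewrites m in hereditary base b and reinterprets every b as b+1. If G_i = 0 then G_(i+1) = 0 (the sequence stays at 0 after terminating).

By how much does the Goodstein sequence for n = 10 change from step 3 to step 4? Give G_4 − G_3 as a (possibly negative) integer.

G_0=10  [base 3] 3^2 + 1  →[3↦4]→  4^2 + 1 = 17  −1 ⇒ G_1=16
G_1=16  [base 4] 4^2  →[4↦5]→  5^2 = 25  −1 ⇒ G_2=24
G_2=24  [base 5] 4·5 + 4  →[5↦6]→  4·6 + 4 = 28  −1 ⇒ G_3=27
G_3=27  [base 6] 4·6 + 3  →[6↦7]→  4·7 + 3 = 31  −1 ⇒ G_4=30

3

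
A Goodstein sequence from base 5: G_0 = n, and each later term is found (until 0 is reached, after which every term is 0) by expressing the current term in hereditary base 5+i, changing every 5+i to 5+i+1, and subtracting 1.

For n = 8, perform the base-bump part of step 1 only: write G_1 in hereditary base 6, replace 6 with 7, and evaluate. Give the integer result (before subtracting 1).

9

G_0 = 8. HB_5(8) = 5 + 3. Bump = 9. G_1 = 8.
G_1 = 8. HB_6(8) = 6 + 2. Bump = 9. G_2 = 8.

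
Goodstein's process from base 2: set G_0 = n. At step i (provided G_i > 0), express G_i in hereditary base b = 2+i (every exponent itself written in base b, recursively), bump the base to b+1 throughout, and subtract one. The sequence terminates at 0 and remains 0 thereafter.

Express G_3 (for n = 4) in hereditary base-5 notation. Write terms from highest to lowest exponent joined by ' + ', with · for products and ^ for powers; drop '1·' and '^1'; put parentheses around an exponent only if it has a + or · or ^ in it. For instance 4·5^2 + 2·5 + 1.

2·5^2 + 2·5

4 —HB2→ 2^2 —bump→ 3^3 = 27 —(−1)→ 26
26 —HB3→ 2·3^2 + 2·3 + 2 —bump→ 2·4^2 + 2·4 + 2 = 42 —(−1)→ 41
41 —HB4→ 2·4^2 + 2·4 + 1 —bump→ 2·5^2 + 2·5 + 1 = 61 —(−1)→ 60
60 —HB5→ 2·5^2 + 2·5 —bump→ 2·6^2 + 2·6 = 84 —(−1)→ 83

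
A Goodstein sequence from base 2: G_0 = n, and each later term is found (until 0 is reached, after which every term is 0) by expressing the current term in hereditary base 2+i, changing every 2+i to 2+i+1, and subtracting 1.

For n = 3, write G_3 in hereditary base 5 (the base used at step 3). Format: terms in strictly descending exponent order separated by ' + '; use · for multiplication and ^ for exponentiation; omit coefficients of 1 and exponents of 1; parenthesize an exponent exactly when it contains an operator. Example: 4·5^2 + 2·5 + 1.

2

i=0: 3 = 2 + 1 (b=2); 2→3: 3 + 1 = 4; 4−1 = 3
i=1: 3 = 3 (b=3); 3→4: 4 = 4; 4−1 = 3
i=2: 3 = 3 (b=4); 4→5: 3 = 3; 3−1 = 2
i=3: 2 = 2 (b=5); 5→6: 2 = 2; 2−1 = 1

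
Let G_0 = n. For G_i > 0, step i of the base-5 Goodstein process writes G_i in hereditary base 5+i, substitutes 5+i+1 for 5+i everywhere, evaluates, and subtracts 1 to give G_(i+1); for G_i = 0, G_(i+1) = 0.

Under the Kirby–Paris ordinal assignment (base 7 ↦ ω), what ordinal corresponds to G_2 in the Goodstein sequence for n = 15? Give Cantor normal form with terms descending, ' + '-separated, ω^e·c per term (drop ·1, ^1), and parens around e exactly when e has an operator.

step 0: 15 = 3·5; sub 6 for 5: 3·6; = 18; G_1 = 18−1 = 17
step 1: 17 = 2·6 + 5; sub 7 for 6: 2·7 + 5; = 19; G_2 = 19−1 = 18
step 2: 18 = 2·7 + 4; sub 8 for 7: 2·8 + 4; = 20; G_3 = 20−1 = 19

ω·2 + 4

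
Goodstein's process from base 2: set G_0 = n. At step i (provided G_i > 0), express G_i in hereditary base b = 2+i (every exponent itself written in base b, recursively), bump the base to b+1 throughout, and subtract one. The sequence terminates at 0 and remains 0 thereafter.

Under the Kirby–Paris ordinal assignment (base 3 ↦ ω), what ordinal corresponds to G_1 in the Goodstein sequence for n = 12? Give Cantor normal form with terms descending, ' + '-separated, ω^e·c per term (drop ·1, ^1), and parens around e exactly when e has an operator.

12 —HB2→ 2^(2 + 1) + 2^2 —bump→ 3^(3 + 1) + 3^3 = 108 —(−1)→ 107
107 —HB3→ 3^(3 + 1) + 2·3^2 + 2·3 + 2 —bump→ 4^(4 + 1) + 2·4^2 + 2·4 + 2 = 1066 —(−1)→ 1065

ω^(ω + 1) + ω^2·2 + ω·2 + 2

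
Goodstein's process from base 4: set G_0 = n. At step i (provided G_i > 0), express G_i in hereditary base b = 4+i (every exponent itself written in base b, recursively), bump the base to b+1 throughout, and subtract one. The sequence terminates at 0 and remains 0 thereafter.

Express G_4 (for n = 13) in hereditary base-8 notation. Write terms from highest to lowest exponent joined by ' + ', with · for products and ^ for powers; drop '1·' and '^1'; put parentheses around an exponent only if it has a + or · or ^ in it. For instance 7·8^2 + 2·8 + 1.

2·8 + 3

[0] 13 ≡ 3·4 + 1 (base 4). Lift 5: 16. −1: 15.
[1] 15 ≡ 3·5 (base 5). Lift 6: 18. −1: 17.
[2] 17 ≡ 2·6 + 5 (base 6). Lift 7: 19. −1: 18.
[3] 18 ≡ 2·7 + 4 (base 7). Lift 8: 20. −1: 19.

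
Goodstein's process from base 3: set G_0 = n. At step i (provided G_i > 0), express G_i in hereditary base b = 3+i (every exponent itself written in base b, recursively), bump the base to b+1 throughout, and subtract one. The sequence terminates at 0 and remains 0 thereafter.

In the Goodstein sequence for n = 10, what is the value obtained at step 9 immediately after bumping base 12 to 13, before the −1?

46

G_0=10  [base 3] 3^2 + 1  →[3↦4]→  4^2 + 1 = 17  −1 ⇒ G_1=16
G_1=16  [base 4] 4^2  →[4↦5]→  5^2 = 25  −1 ⇒ G_2=24
G_2=24  [base 5] 4·5 + 4  →[5↦6]→  4·6 + 4 = 28  −1 ⇒ G_3=27
G_3=27  [base 6] 4·6 + 3  →[6↦7]→  4·7 + 3 = 31  −1 ⇒ G_4=30
G_4=30  [base 7] 4·7 + 2  →[7↦8]→  4·8 + 2 = 34  −1 ⇒ G_5=33
G_5=33  [base 8] 4·8 + 1  →[8↦9]→  4·9 + 1 = 37  −1 ⇒ G_6=36
G_6=36  [base 9] 4·9  →[9↦10]→  4·10 = 40  −1 ⇒ G_7=39
G_7=39  [base 10] 3·10 + 9  →[10↦11]→  3·11 + 9 = 42  −1 ⇒ G_8=41
G_8=41  [base 11] 3·11 + 8  →[11↦12]→  3·12 + 8 = 44  −1 ⇒ G_9=43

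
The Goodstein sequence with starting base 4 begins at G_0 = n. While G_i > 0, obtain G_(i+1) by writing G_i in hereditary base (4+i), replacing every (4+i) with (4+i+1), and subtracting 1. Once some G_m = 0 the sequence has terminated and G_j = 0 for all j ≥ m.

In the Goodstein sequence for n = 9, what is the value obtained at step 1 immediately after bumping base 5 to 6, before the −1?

(0) 9|_4 = 2·4 + 1 ↦ 2·5 + 1|_5 = 11 ⇒ 10
(1) 10|_5 = 2·5 ↦ 2·6|_6 = 12 ⇒ 11

12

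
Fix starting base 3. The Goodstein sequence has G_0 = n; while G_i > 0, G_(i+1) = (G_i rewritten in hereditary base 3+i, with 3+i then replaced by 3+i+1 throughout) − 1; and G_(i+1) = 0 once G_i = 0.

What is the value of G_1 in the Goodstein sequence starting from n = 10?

16

step 0: 10 = 3^2 + 1; sub 4 for 3: 4^2 + 1; = 17; G_1 = 17−1 = 16
step 1: 16 = 4^2; sub 5 for 4: 5^2; = 25; G_2 = 25−1 = 24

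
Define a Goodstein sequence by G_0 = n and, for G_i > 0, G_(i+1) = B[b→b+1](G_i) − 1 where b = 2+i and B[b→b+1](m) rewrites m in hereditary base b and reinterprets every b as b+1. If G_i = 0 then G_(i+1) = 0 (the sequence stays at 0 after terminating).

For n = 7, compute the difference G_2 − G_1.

i=0: 7 = 2^2 + 2 + 1 (b=2); 2→3: 3^3 + 3 + 1 = 31; 31−1 = 30
i=1: 30 = 3^3 + 3 (b=3); 3→4: 4^4 + 4 = 260; 260−1 = 259

229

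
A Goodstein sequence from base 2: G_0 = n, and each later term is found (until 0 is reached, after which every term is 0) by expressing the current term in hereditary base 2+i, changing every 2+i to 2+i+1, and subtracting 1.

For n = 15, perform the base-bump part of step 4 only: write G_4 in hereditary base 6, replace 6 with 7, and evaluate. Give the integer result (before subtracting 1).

G_0=15  [base 2] 2^(2 + 1) + 2^2 + 2 + 1  →[2↦3]→  3^(3 + 1) + 3^3 + 3 + 1 = 112  −1 ⇒ G_1=111
G_1=111  [base 3] 3^(3 + 1) + 3^3 + 3  →[3↦4]→  4^(4 + 1) + 4^4 + 4 = 1284  −1 ⇒ G_2=1283
G_2=1283  [base 4] 4^(4 + 1) + 4^4 + 3  →[4↦5]→  5^(5 + 1) + 5^5 + 3 = 18753  −1 ⇒ G_3=18752
G_3=18752  [base 5] 5^(5 + 1) + 5^5 + 2  →[5↦6]→  6^(6 + 1) + 6^6 + 2 = 326594  −1 ⇒ G_4=326593

6588345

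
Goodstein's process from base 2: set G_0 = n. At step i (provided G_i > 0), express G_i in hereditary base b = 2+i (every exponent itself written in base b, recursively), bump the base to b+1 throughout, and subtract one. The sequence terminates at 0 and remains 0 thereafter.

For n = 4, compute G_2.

41

[0] 4 ≡ 2^2 (base 2). Lift 3: 27. −1: 26.
[1] 26 ≡ 2·3^2 + 2·3 + 2 (base 3). Lift 4: 42. −1: 41.
[2] 41 ≡ 2·4^2 + 2·4 + 1 (base 4). Lift 5: 61. −1: 60.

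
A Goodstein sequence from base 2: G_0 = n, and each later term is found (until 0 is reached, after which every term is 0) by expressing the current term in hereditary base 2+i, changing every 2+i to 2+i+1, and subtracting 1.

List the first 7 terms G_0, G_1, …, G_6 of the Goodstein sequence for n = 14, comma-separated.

14 —HB2→ 2^(2 + 1) + 2^2 + 2 —bump→ 3^(3 + 1) + 3^3 + 3 = 111 —(−1)→ 110
110 —HB3→ 3^(3 + 1) + 3^3 + 2 —bump→ 4^(4 + 1) + 4^4 + 2 = 1282 —(−1)→ 1281
1281 —HB4→ 4^(4 + 1) + 4^4 + 1 —bump→ 5^(5 + 1) + 5^5 + 1 = 18751 —(−1)→ 18750
18750 —HB5→ 5^(5 + 1) + 5^5 —bump→ 6^(6 + 1) + 6^6 = 326592 —(−1)→ 326591
326591 —HB6→ 6^(6 + 1) + 5·6^5 + 5·6^4 + 5·6^3 + 5·6^2 + 5·6 + 5 —bump→ 7^(7 + 1) + 5·7^5 + 5·7^4 + 5·7^3 + 5·7^2 + 5·7 + 5 = 5862841 —(−1)→ 5862840
5862840 —HB7→ 7^(7 + 1) + 5·7^5 + 5·7^4 + 5·7^3 + 5·7^2 + 5·7 + 4 —bump→ 8^(8 + 1) + 5·8^5 + 5·8^4 + 5·8^3 + 5·8^2 + 5·8 + 4 = 134404972 —(−1)→ 134404971

14, 110, 1281, 18750, 326591, 5862840, 134404971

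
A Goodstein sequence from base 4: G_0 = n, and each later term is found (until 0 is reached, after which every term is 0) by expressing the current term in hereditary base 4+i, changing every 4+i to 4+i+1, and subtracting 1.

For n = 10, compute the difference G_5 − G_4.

0

i=0: 10 = 2·4 + 2 (b=4); 4→5: 2·5 + 2 = 12; 12−1 = 11
i=1: 11 = 2·5 + 1 (b=5); 5→6: 2·6 + 1 = 13; 13−1 = 12
i=2: 12 = 2·6 (b=6); 6→7: 2·7 = 14; 14−1 = 13
i=3: 13 = 7 + 6 (b=7); 7→8: 8 + 6 = 14; 14−1 = 13
i=4: 13 = 8 + 5 (b=8); 8→9: 9 + 5 = 14; 14−1 = 13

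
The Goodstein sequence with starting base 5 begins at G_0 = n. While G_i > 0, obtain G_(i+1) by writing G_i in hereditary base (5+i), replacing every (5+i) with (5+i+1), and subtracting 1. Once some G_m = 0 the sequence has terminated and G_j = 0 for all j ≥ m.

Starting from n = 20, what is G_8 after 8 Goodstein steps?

G_0 = 20. HB_5(20) = 4·5. Bump = 24. G_1 = 23.
G_1 = 23. HB_6(23) = 3·6 + 5. Bump = 26. G_2 = 25.
G_2 = 25. HB_7(25) = 3·7 + 4. Bump = 28. G_3 = 27.
G_3 = 27. HB_8(27) = 3·8 + 3. Bump = 30. G_4 = 29.
G_4 = 29. HB_9(29) = 3·9 + 2. Bump = 32. G_5 = 31.
G_5 = 31. HB_10(31) = 3·10 + 1. Bump = 34. G_6 = 33.
G_6 = 33. HB_11(33) = 3·11. Bump = 36. G_7 = 35.
G_7 = 35. HB_12(35) = 2·12 + 11. Bump = 37. G_8 = 36.

36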